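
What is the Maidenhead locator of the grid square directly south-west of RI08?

QI97

Longitude square 0; −1 → -1, wraps to 9, carry into field.
Longitude field R = 17; −1 → 16 = Q.
Latitude square 8; −1 → 7.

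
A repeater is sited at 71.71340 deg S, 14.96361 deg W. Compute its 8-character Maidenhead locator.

IB28mg48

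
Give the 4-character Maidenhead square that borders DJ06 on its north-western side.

CJ97

Longitude square 0; −1 → -1, wraps to 9, carry into field.
Longitude field D = 3; −1 → 2 = C.
Latitude square 6; +1 → 7.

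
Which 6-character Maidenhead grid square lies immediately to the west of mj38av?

Longitude subsquare a = 0; −1 → -1, wraps to 23 = x, carry into square.
Longitude square 3; −1 → 2.
The latitude characters are unchanged.

MJ28xv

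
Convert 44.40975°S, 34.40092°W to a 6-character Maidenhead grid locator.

Offset from 180°W / 90°S: lon 145.5991°, lat 45.5902°.
Field (20°×10°, letters A–R): 145.5991/20 → 7 → H, 45.5902/10 → 4 → E; chars HE.
Square (2°×1°, digits 0–9): 5.5991/2 → 2, 5.5902/1 → 5; chars 25.
Subsquare (5′×2.5′, letters a–x): 1.5991/0.0833333 → 19 → t, 0.5902/0.0416667 → 14 → o; chars to.

HE25to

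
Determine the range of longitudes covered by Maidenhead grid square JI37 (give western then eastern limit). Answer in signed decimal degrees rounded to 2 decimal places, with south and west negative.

6.00, 8.00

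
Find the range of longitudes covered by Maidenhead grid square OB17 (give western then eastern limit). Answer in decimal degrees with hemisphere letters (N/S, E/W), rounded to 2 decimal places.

Field O=14, B=1: +14·20° lon, +1·10° lat → SW at lon 100°, lat -80°.
Square 1, 7: +1·2° lon, +7·1° lat → SW at lon 102°, lat -73°.
Cell spans 2° lon × 1° lat.
west 102.00° E, east 104.00° E.

102.00° E, 104.00° E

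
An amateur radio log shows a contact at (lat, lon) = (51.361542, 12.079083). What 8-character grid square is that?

JO61ai96

Shift to the Maidenhead origin (180°W, 90°S): lon 192.07908, lat 141.36154.
Field: lon ⌊192.07908/20⌋ = 9 → J; lat ⌊141.36154/10⌋ = 14 → O.
Square: lon ⌊12.07908/2⌋ = 6; lat ⌊1.36154/1⌋ = 1.
Subsquare: lon ⌊0.07908/0.0833333⌋ = 0 → a; lat ⌊0.36154/0.0416667⌋ = 8 → i.
Extended square: lon ⌊0.07908/0.00833333⌋ = 9; lat ⌊0.02821/0.00416667⌋ = 6.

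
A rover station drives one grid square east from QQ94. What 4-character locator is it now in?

Longitude square 9; +1 → 10, wraps to 0, carry into field.
Longitude field Q = 16; +1 → 17 = R.
The latitude characters are unchanged.

RQ04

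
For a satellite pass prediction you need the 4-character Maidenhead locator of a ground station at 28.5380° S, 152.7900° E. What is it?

QG61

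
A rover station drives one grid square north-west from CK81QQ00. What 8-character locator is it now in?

Longitude extended square 0; −1 → -1, wraps to 9, carry into subsquare.
Longitude subsquare q = 16; −1 → 15 = p.
Latitude extended square 0; +1 → 1.

CK81pq91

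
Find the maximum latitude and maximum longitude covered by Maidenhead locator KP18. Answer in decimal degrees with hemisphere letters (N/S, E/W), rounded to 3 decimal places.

Field K=10, P=15: +10·20° lon, +15·10° lat → SW at lon 20°, lat 60°.
Square 1, 8: +1·2° lon, +8·1° lat → SW at lon 22°, lat 68°.
Cell spans 2° lon × 1° lat. NE corner is SW corner plus one full cell.
latitude 69.000° N, longitude 24.000° E.

69.000° N, 24.000° E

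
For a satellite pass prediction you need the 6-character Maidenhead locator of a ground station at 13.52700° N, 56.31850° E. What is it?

Shift to the Maidenhead origin (180°W, 90°S): lon 236.3185, lat 103.5270.
Field: lon ⌊236.3185/20⌋ = 11 → L; lat ⌊103.5270/10⌋ = 10 → K.
Square: lon ⌊16.3185/2⌋ = 8; lat ⌊3.5270/1⌋ = 3.
Subsquare: lon ⌊0.3185/0.0833333⌋ = 3 → d; lat ⌊0.5270/0.0416667⌋ = 12 → m.

LK83dm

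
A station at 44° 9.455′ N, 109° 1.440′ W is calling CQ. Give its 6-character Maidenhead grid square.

DN54ld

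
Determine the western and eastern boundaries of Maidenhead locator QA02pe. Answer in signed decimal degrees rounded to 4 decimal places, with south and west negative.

Field Q=16, A=0: +16·20° lon, +0·10° lat → SW at lon 140°, lat -90°.
Square 0, 2: +0·2° lon, +2·1° lat → SW at lon 140°, lat -88°.
Subsquare p=15, e=4: +15·0.0833333° lon, +4·0.0416667° lat → SW at lon 141.25°, lat -87.8333°.
Cell spans 0.0833333° lon × 0.0416667° lat.
west 141.2500, east 141.3333.

141.2500, 141.3333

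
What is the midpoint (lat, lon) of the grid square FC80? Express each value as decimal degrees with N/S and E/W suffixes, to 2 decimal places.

Field F=5, C=2: +5·20° lon, +2·10° lat → SW at lon -80°, lat -70°.
Square 8, 0: +8·2° lon, +0·1° lat → SW at lon -64°, lat -70°.
Cell spans 2° lon × 1° lat. Centre is SW corner plus half of each.
latitude 69.50° S, longitude 63.00° W.

69.50° S, 63.00° W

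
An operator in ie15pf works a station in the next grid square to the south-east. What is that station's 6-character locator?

Longitude subsquare p = 15; +1 → 16 = q.
Latitude subsquare f = 5; −1 → 4 = e.

IE15qe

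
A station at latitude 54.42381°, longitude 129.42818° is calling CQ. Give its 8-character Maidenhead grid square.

Shift to the Maidenhead origin (180°W, 90°S): lon 309.42818, lat 144.42381.
Field (20°×10°, letters A–R): 309.42818/20 → 15 → P, 144.42381/10 → 14 → O; chars PO.
Square (2°×1°, digits 0–9): 9.42818/2 → 4, 4.42381/1 → 4; chars 44.
Subsquare (5′×2.5′, letters a–x): 1.42818/0.0833333 → 17 → r, 0.42381/0.0416667 → 10 → k; chars rk.
Extended square (30″×15″, digits 0–9): 0.01151/0.00833333 → 1, 0.00714/0.00416667 → 1; chars 11.

PO44rk11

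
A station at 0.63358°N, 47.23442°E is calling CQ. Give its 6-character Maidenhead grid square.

LJ30op

Shift to the Maidenhead origin (180°W, 90°S): lon 227.2344, lat 90.6336.
Field: lon ⌊227.2344/20⌋ = 11 → L; lat ⌊90.6336/10⌋ = 9 → J.
Square: lon ⌊7.2344/2⌋ = 3; lat ⌊0.6336/1⌋ = 0.
Subsquare: lon ⌊1.2344/0.0833333⌋ = 14 → o; lat ⌊0.6336/0.0416667⌋ = 15 → p.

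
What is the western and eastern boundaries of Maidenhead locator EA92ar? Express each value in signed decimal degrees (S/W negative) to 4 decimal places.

-82.0000, -81.9167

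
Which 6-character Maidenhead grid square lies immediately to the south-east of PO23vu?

PO23wt

Longitude subsquare v = 21; +1 → 22 = w.
Latitude subsquare u = 20; −1 → 19 = t.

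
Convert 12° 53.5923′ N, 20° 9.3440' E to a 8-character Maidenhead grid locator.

KK02bv84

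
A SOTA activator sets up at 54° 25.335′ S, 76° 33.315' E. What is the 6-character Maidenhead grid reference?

MD85gn

Shift to the Maidenhead origin (180°W, 90°S): lon 256.5553, lat 35.5778.
Field (20°×10°, letters A–R): lon ⌊256.5553/20⌋ = 12 → M; lat ⌊35.5778/10⌋ = 3 → D.
Square (2°×1°, digits 0–9): lon ⌊16.5553/2⌋ = 8; lat ⌊5.5778/1⌋ = 5.
Subsquare (5′×2.5′, letters a–x): lon ⌊0.5553/0.0833333⌋ = 6 → g; lat ⌊0.5778/0.0416667⌋ = 13 → n.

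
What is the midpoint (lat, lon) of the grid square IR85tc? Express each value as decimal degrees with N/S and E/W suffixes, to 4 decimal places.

Field I=8, R=17: +8·20° lon, +17·10° lat → SW at lon -20°, lat 80°.
Square 8, 5: +8·2° lon, +5·1° lat → SW at lon -4°, lat 85°.
Subsquare t=19, c=2: +19·0.0833333° lon, +2·0.0416667° lat → SW at lon -2.41667°, lat 85.0833°.
Cell spans 0.0833333° lon × 0.0416667° lat. Centre is SW corner plus half of each.
latitude 85.1042° N, longitude 2.3750° W.

85.1042° N, 2.3750° W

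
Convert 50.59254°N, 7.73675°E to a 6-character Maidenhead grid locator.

JO30uo

Add 180° to longitude and 90° to latitude: 187.7368, 140.5925.
Field: lon ⌊187.7368/20⌋ = 9 → J; lat ⌊140.5925/10⌋ = 14 → O.
Square: lon ⌊7.7368/2⌋ = 3; lat ⌊0.5925/1⌋ = 0.
Subsquare: lon ⌊1.7368/0.0833333⌋ = 20 → u; lat ⌊0.5925/0.0416667⌋ = 14 → o.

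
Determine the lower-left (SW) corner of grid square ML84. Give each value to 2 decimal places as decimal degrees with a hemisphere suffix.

24.00° N, 76.00° E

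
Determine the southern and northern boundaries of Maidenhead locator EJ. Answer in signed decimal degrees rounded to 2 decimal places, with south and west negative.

Field E=4, J=9: +4·20° lon, +9·10° lat → SW at lon -100°, lat 0°.
Cell spans 20° lon × 10° lat.
south 0.00, north 10.00.

0.00, 10.00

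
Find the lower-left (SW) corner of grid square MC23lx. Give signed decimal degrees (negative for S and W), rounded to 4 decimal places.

Field M=12, C=2: +12·20° lon, +2·10° lat → SW at lon 60°, lat -70°.
Square 2, 3: +2·2° lon, +3·1° lat → SW at lon 64°, lat -67°.
Subsquare l=11, x=23: +11·0.0833333° lon, +23·0.0416667° lat → SW at lon 64.9167°, lat -66.0417°.
latitude -66.0417, longitude 64.9167.

-66.0417, 64.9167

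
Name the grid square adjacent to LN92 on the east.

Longitude square 9; +1 → 10, wraps to 0, carry into field.
Longitude field L = 11; +1 → 12 = M.
The latitude characters are unchanged.

MN02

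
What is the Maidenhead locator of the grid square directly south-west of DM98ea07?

Longitude extended square 0; −1 → -1, wraps to 9, carry into subsquare.
Longitude subsquare e = 4; −1 → 3 = d.
Latitude extended square 7; −1 → 6.

DM98da96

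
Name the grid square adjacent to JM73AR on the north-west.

JM63xs

Longitude subsquare a = 0; −1 → -1, wraps to 23 = x, carry into square.
Longitude square 7; −1 → 6.
Latitude subsquare r = 17; +1 → 18 = s.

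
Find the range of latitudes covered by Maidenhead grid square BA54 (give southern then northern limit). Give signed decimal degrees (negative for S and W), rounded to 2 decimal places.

-86.00, -85.00

Field B=1, A=0: +1·20° lon, +0·10° lat → SW at lon -160°, lat -90°.
Square 5, 4: +5·2° lon, +4·1° lat → SW at lon -150°, lat -86°.
Cell spans 2° lon × 1° lat.
south -86.00, north -85.00.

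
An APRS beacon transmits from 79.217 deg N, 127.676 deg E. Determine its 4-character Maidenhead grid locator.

Shift to the Maidenhead origin (180°W, 90°S): lon 307.68, lat 169.22.
Field: 307.68/20 → 15 → P, 169.22/10 → 16 → Q; chars PQ.
Square: 7.68/2 → 3, 9.22/1 → 9; chars 39.

PQ39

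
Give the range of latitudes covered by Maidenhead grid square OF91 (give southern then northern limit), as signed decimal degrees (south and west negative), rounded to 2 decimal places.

-39.00, -38.00

Field O=14, F=5: +14·20° lon, +5·10° lat → SW at lon 100°, lat -40°.
Square 9, 1: +9·2° lon, +1·1° lat → SW at lon 118°, lat -39°.
Cell spans 2° lon × 1° lat.
south -39.00, north -38.00.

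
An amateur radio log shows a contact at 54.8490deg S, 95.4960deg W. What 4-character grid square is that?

Shift to the Maidenhead origin (180°W, 90°S): lon 84.50, lat 35.15.
Field (20°×10°, letters A–R): 84.50/20 → 4 → E, 35.15/10 → 3 → D; chars ED.
Square (2°×1°, digits 0–9): 4.50/2 → 2, 5.15/1 → 5; chars 25.

ED25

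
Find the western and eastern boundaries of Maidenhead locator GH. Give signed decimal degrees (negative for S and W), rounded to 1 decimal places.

Field G=6, H=7: +6·20° lon, +7·10° lat → SW at lon -60°, lat -20°.
Cell spans 20° lon × 10° lat.
west -60.0, east -40.0.

-60.0, -40.0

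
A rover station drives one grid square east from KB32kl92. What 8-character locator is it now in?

KB32ll02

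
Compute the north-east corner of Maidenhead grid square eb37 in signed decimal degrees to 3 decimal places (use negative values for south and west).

-72.000, -92.000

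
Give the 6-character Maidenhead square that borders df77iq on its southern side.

DF77ip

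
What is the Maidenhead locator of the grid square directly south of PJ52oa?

PJ51ox

Latitude subsquare a = 0; −1 → -1, wraps to 23 = x, carry into square.
Latitude square 2; −1 → 1.
The longitude characters are unchanged.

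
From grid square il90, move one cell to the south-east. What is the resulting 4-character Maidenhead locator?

Longitude square 9; +1 → 10, wraps to 0, carry into field.
Longitude field I = 8; +1 → 9 = J.
Latitude square 0; −1 → -1, wraps to 9, carry into field.
Latitude field L = 11; −1 → 10 = K.

JK09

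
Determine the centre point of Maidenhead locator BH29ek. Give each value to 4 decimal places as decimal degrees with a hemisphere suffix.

10.5625° S, 155.6250° W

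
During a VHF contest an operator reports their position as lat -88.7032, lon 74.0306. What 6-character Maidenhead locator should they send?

Shift to the Maidenhead origin (180°W, 90°S): lon 254.0306, lat 1.2968.
Field: 254.0306/20 → 12 → M, 1.2968/10 → 0 → A; chars MA.
Square: 14.0306/2 → 7, 1.2968/1 → 1; chars 71.
Subsquare: 0.0306/0.0833333 → 0 → a, 0.2968/0.0416667 → 7 → h; chars ah.

MA71ah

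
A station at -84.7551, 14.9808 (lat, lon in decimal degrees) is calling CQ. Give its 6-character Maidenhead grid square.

Add 180° to longitude and 90° to latitude: 194.9808, 5.2449.
Field: 194.9808/20 → 9 → J, 5.2449/10 → 0 → A; chars JA.
Square: 14.9808/2 → 7, 5.2449/1 → 5; chars 75.
Subsquare: 0.9808/0.0833333 → 11 → l, 0.2449/0.0416667 → 5 → f; chars lf.

JA75lf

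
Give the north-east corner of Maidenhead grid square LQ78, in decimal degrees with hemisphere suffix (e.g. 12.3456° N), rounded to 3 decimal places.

Field L=11, Q=16: +11·20° lon, +16·10° lat → SW at lon 40°, lat 70°.
Square 7, 8: +7·2° lon, +8·1° lat → SW at lon 54°, lat 78°.
Cell spans 2° lon × 1° lat. NE corner is SW corner plus one full cell.
latitude 79.000° N, longitude 56.000° E.

79.000° N, 56.000° E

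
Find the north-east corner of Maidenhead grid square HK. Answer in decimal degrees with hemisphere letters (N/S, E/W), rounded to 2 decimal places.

20.00° N, 20.00° W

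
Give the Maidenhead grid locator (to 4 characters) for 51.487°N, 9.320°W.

IO51

Offset from 180°W / 90°S: lon 170.68°, lat 141.49°.
Field (20°×10°, letters A–R): 170.68/20 → 8 → I, 141.49/10 → 14 → O; chars IO.
Square (2°×1°, digits 0–9): 10.68/2 → 5, 1.49/1 → 1; chars 51.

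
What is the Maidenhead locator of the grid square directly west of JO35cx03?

JO35bx93

Longitude extended square 0; −1 → -1, wraps to 9, carry into subsquare.
Longitude subsquare c = 2; −1 → 1 = b.
The latitude characters are unchanged.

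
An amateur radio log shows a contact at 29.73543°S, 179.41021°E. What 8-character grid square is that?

Add 180° to longitude and 90° to latitude: 359.41021, 60.26457.
Field: 359.41021/20 → 17 → R, 60.26457/10 → 6 → G; chars RG.
Square: 19.41021/2 → 9, 0.26457/1 → 0; chars 90.
Subsquare: 1.41021/0.0833333 → 16 → q, 0.26457/0.0416667 → 6 → g; chars qg.
Extended square: 0.07688/0.00833333 → 9, 0.01457/0.00416667 → 3; chars 93.

RG90qg93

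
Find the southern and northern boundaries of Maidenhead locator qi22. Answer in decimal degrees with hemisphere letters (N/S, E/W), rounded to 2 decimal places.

8.00° S, 7.00° S

Field Q=16, I=8: +16·20° lon, +8·10° lat → SW at lon 140°, lat -10°.
Square 2, 2: +2·2° lon, +2·1° lat → SW at lon 144°, lat -8°.
Cell spans 2° lon × 1° lat.
south 8.00° S, north 7.00° S.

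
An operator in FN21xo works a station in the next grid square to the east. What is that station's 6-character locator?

FN31ao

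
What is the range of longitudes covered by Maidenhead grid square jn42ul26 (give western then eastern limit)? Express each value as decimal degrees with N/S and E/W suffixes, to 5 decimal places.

Field J=9, N=13: +9·20° lon, +13·10° lat → SW at lon 0°, lat 40°.
Square 4, 2: +4·2° lon, +2·1° lat → SW at lon 8°, lat 42°.
Subsquare u=20, l=11: +20·0.0833333° lon, +11·0.0416667° lat → SW at lon 9.66667°, lat 42.4583°.
Extended square 2, 6: +2·0.00833333° lon, +6·0.00416667° lat → SW at lon 9.68333°, lat 42.4833°.
Cell spans 0.00833333° lon × 0.00416667° lat.
west 9.68333° E, east 9.69167° E.

9.68333° E, 9.69167° E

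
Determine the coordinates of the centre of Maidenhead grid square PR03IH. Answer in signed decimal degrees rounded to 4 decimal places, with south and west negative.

Field P=15, R=17: +15·20° lon, +17·10° lat → SW at lon 120°, lat 80°.
Square 0, 3: +0·2° lon, +3·1° lat → SW at lon 120°, lat 83°.
Subsquare i=8, h=7: +8·0.0833333° lon, +7·0.0416667° lat → SW at lon 120.667°, lat 83.2917°.
Cell spans 0.0833333° lon × 0.0416667° lat. Centre is SW corner plus half of each.
latitude 83.3125, longitude 120.7083.

83.3125, 120.7083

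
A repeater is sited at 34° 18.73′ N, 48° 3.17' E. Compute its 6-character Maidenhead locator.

LM44ah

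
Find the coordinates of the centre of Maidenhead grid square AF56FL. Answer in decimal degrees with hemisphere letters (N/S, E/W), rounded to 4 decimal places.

Field A=0, F=5: +0·20° lon, +5·10° lat → SW at lon -180°, lat -40°.
Square 5, 6: +5·2° lon, +6·1° lat → SW at lon -170°, lat -34°.
Subsquare f=5, l=11: +5·0.0833333° lon, +11·0.0416667° lat → SW at lon -169.583°, lat -33.5417°.
Cell spans 0.0833333° lon × 0.0416667° lat. Centre is SW corner plus half of each.
latitude 33.5208° S, longitude 169.5417° W.

33.5208° S, 169.5417° W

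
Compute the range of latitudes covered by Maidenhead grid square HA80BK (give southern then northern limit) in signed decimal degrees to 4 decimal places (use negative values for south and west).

-89.5833, -89.5417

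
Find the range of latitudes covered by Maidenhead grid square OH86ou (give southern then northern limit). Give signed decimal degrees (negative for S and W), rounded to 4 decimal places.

-13.1667, -13.1250

Field O=14, H=7: +14·20° lon, +7·10° lat → SW at lon 100°, lat -20°.
Square 8, 6: +8·2° lon, +6·1° lat → SW at lon 116°, lat -14°.
Subsquare o=14, u=20: +14·0.0833333° lon, +20·0.0416667° lat → SW at lon 117.167°, lat -13.1667°.
Cell spans 0.0833333° lon × 0.0416667° lat.
south -13.1667, north -13.1250.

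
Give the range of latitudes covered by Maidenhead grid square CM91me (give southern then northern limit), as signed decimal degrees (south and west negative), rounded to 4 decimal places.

Field C=2, M=12: +2·20° lon, +12·10° lat → SW at lon -140°, lat 30°.
Square 9, 1: +9·2° lon, +1·1° lat → SW at lon -122°, lat 31°.
Subsquare m=12, e=4: +12·0.0833333° lon, +4·0.0416667° lat → SW at lon -121°, lat 31.1667°.
Cell spans 0.0833333° lon × 0.0416667° lat.
south 31.1667, north 31.2083.

31.1667, 31.2083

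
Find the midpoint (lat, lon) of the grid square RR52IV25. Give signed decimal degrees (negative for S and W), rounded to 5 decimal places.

82.89792, 170.68750

Field R=17, R=17: +17·20° lon, +17·10° lat → SW at lon 160°, lat 80°.
Square 5, 2: +5·2° lon, +2·1° lat → SW at lon 170°, lat 82°.
Subsquare i=8, v=21: +8·0.0833333° lon, +21·0.0416667° lat → SW at lon 170.667°, lat 82.875°.
Extended square 2, 5: +2·0.00833333° lon, +5·0.00416667° lat → SW at lon 170.683°, lat 82.8958°.
Cell spans 0.00833333° lon × 0.00416667° lat. Centre is SW corner plus half of each.
latitude 82.89792, longitude 170.68750.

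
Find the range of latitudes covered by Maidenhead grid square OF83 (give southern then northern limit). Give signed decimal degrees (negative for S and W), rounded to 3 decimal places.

-37.000, -36.000

Field O=14, F=5: +14·20° lon, +5·10° lat → SW at lon 100°, lat -40°.
Square 8, 3: +8·2° lon, +3·1° lat → SW at lon 116°, lat -37°.
Cell spans 2° lon × 1° lat.
south -37.000, north -36.000.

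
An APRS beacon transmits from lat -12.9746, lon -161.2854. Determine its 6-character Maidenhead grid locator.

AH97ia

Shift to the Maidenhead origin (180°W, 90°S): lon 18.7146, lat 77.0254.
Field: lon ⌊18.7146/20⌋ = 0 → A; lat ⌊77.0254/10⌋ = 7 → H.
Square: lon ⌊18.7146/2⌋ = 9; lat ⌊7.0254/1⌋ = 7.
Subsquare: lon ⌊0.7146/0.0833333⌋ = 8 → i; lat ⌊0.0254/0.0416667⌋ = 0 → a.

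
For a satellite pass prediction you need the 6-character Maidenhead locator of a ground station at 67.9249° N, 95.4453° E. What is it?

Shift to the Maidenhead origin (180°W, 90°S): lon 275.4453, lat 157.9249.
Field: lon ⌊275.4453/20⌋ = 13 → N; lat ⌊157.9249/10⌋ = 15 → P.
Square: lon ⌊15.4453/2⌋ = 7; lat ⌊7.9249/1⌋ = 7.
Subsquare: lon ⌊1.4453/0.0833333⌋ = 17 → r; lat ⌊0.9249/0.0416667⌋ = 22 → w.

NP77rw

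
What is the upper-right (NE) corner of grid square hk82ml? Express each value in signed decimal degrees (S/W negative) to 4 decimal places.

Field H=7, K=10: +7·20° lon, +10·10° lat → SW at lon -40°, lat 10°.
Square 8, 2: +8·2° lon, +2·1° lat → SW at lon -24°, lat 12°.
Subsquare m=12, l=11: +12·0.0833333° lon, +11·0.0416667° lat → SW at lon -23°, lat 12.4583°.
Cell spans 0.0833333° lon × 0.0416667° lat. NE corner is SW corner plus one full cell.
latitude 12.5000, longitude -22.9167.

12.5000, -22.9167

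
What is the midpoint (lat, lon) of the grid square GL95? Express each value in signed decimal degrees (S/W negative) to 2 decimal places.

25.50, -41.00

Field G=6, L=11: +6·20° lon, +11·10° lat → SW at lon -60°, lat 20°.
Square 9, 5: +9·2° lon, +5·1° lat → SW at lon -42°, lat 25°.
Cell spans 2° lon × 1° lat. Centre is SW corner plus half of each.
latitude 25.50, longitude -41.00.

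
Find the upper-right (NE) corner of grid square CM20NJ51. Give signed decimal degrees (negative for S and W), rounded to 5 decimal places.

30.38333, -134.86667

Field C=2, M=12: +2·20° lon, +12·10° lat → SW at lon -140°, lat 30°.
Square 2, 0: +2·2° lon, +0·1° lat → SW at lon -136°, lat 30°.
Subsquare n=13, j=9: +13·0.0833333° lon, +9·0.0416667° lat → SW at lon -134.917°, lat 30.375°.
Extended square 5, 1: +5·0.00833333° lon, +1·0.00416667° lat → SW at lon -134.875°, lat 30.3792°.
Cell spans 0.00833333° lon × 0.00416667° lat. NE corner is SW corner plus one full cell.
latitude 30.38333, longitude -134.86667.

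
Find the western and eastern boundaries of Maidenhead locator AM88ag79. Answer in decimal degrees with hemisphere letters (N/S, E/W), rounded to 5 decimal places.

163.94167° W, 163.93333° W

Field A=0, M=12: +0·20° lon, +12·10° lat → SW at lon -180°, lat 30°.
Square 8, 8: +8·2° lon, +8·1° lat → SW at lon -164°, lat 38°.
Subsquare a=0, g=6: +0·0.0833333° lon, +6·0.0416667° lat → SW at lon -164°, lat 38.25°.
Extended square 7, 9: +7·0.00833333° lon, +9·0.00416667° lat → SW at lon -163.942°, lat 38.2875°.
Cell spans 0.00833333° lon × 0.00416667° lat.
west 163.94167° W, east 163.93333° W.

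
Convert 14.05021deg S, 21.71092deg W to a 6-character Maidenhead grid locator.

HH95dw

Offset from 180°W / 90°S: lon 158.2891°, lat 75.9498°.
Field (20°×10°, letters A–R): 158.2891/20 → 7 → H, 75.9498/10 → 7 → H; chars HH.
Square (2°×1°, digits 0–9): 18.2891/2 → 9, 5.9498/1 → 5; chars 95.
Subsquare (5′×2.5′, letters a–x): 0.2891/0.0833333 → 3 → d, 0.9498/0.0416667 → 22 → w; chars dw.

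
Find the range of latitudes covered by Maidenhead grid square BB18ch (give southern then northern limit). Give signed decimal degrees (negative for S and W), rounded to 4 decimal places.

-71.7083, -71.6667

Field B=1, B=1: +1·20° lon, +1·10° lat → SW at lon -160°, lat -80°.
Square 1, 8: +1·2° lon, +8·1° lat → SW at lon -158°, lat -72°.
Subsquare c=2, h=7: +2·0.0833333° lon, +7·0.0416667° lat → SW at lon -157.833°, lat -71.7083°.
Cell spans 0.0833333° lon × 0.0416667° lat.
south -71.7083, north -71.6667.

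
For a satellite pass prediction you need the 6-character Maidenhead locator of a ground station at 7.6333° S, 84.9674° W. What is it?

Offset from 180°W / 90°S: lon 95.0326°, lat 82.3667°.
Field: lon ⌊95.0326/20⌋ = 4 → E; lat ⌊82.3667/10⌋ = 8 → I.
Square: lon ⌊15.0326/2⌋ = 7; lat ⌊2.3667/1⌋ = 2.
Subsquare: lon ⌊1.0326/0.0833333⌋ = 12 → m; lat ⌊0.3667/0.0416667⌋ = 8 → i.

EI72mi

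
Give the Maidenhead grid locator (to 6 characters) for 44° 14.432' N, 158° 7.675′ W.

Shift to the Maidenhead origin (180°W, 90°S): lon 21.8721, lat 134.2405.
Field: lon ⌊21.8721/20⌋ = 1 → B; lat ⌊134.2405/10⌋ = 13 → N.
Square: lon ⌊1.8721/2⌋ = 0; lat ⌊4.2405/1⌋ = 4.
Subsquare: lon ⌊1.8721/0.0833333⌋ = 22 → w; lat ⌊0.2405/0.0416667⌋ = 5 → f.

BN04wf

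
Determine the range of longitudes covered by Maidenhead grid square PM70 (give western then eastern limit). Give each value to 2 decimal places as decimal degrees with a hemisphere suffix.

134.00° E, 136.00° E

Field P=15, M=12: +15·20° lon, +12·10° lat → SW at lon 120°, lat 30°.
Square 7, 0: +7·2° lon, +0·1° lat → SW at lon 134°, lat 30°.
Cell spans 2° lon × 1° lat.
west 134.00° E, east 136.00° E.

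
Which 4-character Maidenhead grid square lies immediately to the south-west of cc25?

CC14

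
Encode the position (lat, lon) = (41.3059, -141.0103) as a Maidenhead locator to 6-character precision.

Shift to the Maidenhead origin (180°W, 90°S): lon 38.9897, lat 131.3059.
Field (20°×10°, letters A–R): 38.9897/20 → 1 → B, 131.3059/10 → 13 → N; chars BN.
Square (2°×1°, digits 0–9): 18.9897/2 → 9, 1.3059/1 → 1; chars 91.
Subsquare (5′×2.5′, letters a–x): 0.9897/0.0833333 → 11 → l, 0.3059/0.0416667 → 7 → h; chars lh.

BN91lh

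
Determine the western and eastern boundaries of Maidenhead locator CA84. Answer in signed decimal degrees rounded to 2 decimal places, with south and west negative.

Field C=2, A=0: +2·20° lon, +0·10° lat → SW at lon -140°, lat -90°.
Square 8, 4: +8·2° lon, +4·1° lat → SW at lon -124°, lat -86°.
Cell spans 2° lon × 1° lat.
west -124.00, east -122.00.

-124.00, -122.00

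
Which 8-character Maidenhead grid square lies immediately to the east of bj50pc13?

BJ50pc23

Longitude extended square 1; +1 → 2.
The latitude characters are unchanged.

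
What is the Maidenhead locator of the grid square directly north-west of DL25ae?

DL15xf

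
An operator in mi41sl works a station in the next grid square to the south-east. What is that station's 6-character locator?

MI41tk

Longitude subsquare s = 18; +1 → 19 = t.
Latitude subsquare l = 11; −1 → 10 = k.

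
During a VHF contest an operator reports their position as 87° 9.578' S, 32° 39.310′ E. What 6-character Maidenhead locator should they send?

Offset from 180°W / 90°S: lon 212.6552°, lat 2.8404°.
Field: 212.6552/20 → 10 → K, 2.8404/10 → 0 → A; chars KA.
Square: 12.6552/2 → 6, 2.8404/1 → 2; chars 62.
Subsquare: 0.6552/0.0833333 → 7 → h, 0.8404/0.0416667 → 20 → u; chars hu.

KA62hu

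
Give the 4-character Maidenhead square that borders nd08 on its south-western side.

Longitude square 0; −1 → -1, wraps to 9, carry into field.
Longitude field N = 13; −1 → 12 = M.
Latitude square 8; −1 → 7.

MD97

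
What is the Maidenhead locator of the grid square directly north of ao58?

AO59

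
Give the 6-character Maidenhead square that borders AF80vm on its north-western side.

AF80un

Longitude subsquare v = 21; −1 → 20 = u.
Latitude subsquare m = 12; +1 → 13 = n.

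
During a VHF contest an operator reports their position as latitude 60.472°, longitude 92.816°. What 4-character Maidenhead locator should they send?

Add 180° to longitude and 90° to latitude: 272.82, 150.47.
Field (20°×10°, letters A–R): lon ⌊272.82/20⌋ = 13 → N; lat ⌊150.47/10⌋ = 15 → P.
Square (2°×1°, digits 0–9): lon ⌊12.82/2⌋ = 6; lat ⌊0.47/1⌋ = 0.

NP60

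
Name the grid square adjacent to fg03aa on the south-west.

EG92xx

Longitude subsquare a = 0; −1 → -1, wraps to 23 = x, carry into square.
Longitude square 0; −1 → -1, wraps to 9, carry into field.
Longitude field F = 5; −1 → 4 = E.
Latitude subsquare a = 0; −1 → -1, wraps to 23 = x, carry into square.
Latitude square 3; −1 → 2.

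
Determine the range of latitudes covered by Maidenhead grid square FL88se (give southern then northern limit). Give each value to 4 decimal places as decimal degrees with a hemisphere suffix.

28.1667° N, 28.2083° N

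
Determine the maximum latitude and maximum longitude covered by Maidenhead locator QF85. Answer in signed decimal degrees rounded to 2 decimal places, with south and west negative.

-34.00, 158.00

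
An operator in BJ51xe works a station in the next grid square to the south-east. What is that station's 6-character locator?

BJ61ad

Longitude subsquare x = 23; +1 → 24, wraps to 0 = a, carry into square.
Longitude square 5; +1 → 6.
Latitude subsquare e = 4; −1 → 3 = d.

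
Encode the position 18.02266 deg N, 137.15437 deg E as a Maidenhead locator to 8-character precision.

Add 180° to longitude and 90° to latitude: 317.15437, 108.02266.
Field: 317.15437/20 → 15 → P, 108.02266/10 → 10 → K; chars PK.
Square: 17.15437/2 → 8, 8.02266/1 → 8; chars 88.
Subsquare: 1.15437/0.0833333 → 13 → n, 0.02266/0.0416667 → 0 → a; chars na.
Extended square: 0.07104/0.00833333 → 8, 0.02266/0.00416667 → 5; chars 85.

PK88na85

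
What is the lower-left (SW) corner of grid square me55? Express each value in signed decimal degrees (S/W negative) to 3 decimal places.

Field M=12, E=4: +12·20° lon, +4·10° lat → SW at lon 60°, lat -50°.
Square 5, 5: +5·2° lon, +5·1° lat → SW at lon 70°, lat -45°.
latitude -45.000, longitude 70.000.

-45.000, 70.000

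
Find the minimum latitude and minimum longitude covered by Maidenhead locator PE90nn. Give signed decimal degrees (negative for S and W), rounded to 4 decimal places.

Field P=15, E=4: +15·20° lon, +4·10° lat → SW at lon 120°, lat -50°.
Square 9, 0: +9·2° lon, +0·1° lat → SW at lon 138°, lat -50°.
Subsquare n=13, n=13: +13·0.0833333° lon, +13·0.0416667° lat → SW at lon 139.083°, lat -49.4583°.
latitude -49.4583, longitude 139.0833.

-49.4583, 139.0833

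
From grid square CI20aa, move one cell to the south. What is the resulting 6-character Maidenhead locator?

CH29ax

Latitude subsquare a = 0; −1 → -1, wraps to 23 = x, carry into square.
Latitude square 0; −1 → -1, wraps to 9, carry into field.
Latitude field I = 8; −1 → 7 = H.
The longitude characters are unchanged.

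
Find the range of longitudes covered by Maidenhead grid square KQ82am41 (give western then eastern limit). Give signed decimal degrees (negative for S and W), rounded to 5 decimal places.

Field K=10, Q=16: +10·20° lon, +16·10° lat → SW at lon 20°, lat 70°.
Square 8, 2: +8·2° lon, +2·1° lat → SW at lon 36°, lat 72°.
Subsquare a=0, m=12: +0·0.0833333° lon, +12·0.0416667° lat → SW at lon 36°, lat 72.5°.
Extended square 4, 1: +4·0.00833333° lon, +1·0.00416667° lat → SW at lon 36.0333°, lat 72.5042°.
Cell spans 0.00833333° lon × 0.00416667° lat.
west 36.03333, east 36.04167.

36.03333, 36.04167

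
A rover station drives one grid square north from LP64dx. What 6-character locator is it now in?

LP65da

Latitude subsquare x = 23; +1 → 24, wraps to 0 = a, carry into square.
Latitude square 4; +1 → 5.
The longitude characters are unchanged.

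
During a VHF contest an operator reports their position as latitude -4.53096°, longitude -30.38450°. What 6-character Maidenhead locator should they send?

HI45tl

Shift to the Maidenhead origin (180°W, 90°S): lon 149.6155, lat 85.4690.
Field: lon ⌊149.6155/20⌋ = 7 → H; lat ⌊85.4690/10⌋ = 8 → I.
Square: lon ⌊9.6155/2⌋ = 4; lat ⌊5.4690/1⌋ = 5.
Subsquare: lon ⌊1.6155/0.0833333⌋ = 19 → t; lat ⌊0.4690/0.0416667⌋ = 11 → l.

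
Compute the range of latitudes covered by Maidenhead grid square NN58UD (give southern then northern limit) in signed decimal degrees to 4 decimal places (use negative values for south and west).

48.1250, 48.1667

Field N=13, N=13: +13·20° lon, +13·10° lat → SW at lon 80°, lat 40°.
Square 5, 8: +5·2° lon, +8·1° lat → SW at lon 90°, lat 48°.
Subsquare u=20, d=3: +20·0.0833333° lon, +3·0.0416667° lat → SW at lon 91.6667°, lat 48.125°.
Cell spans 0.0833333° lon × 0.0416667° lat.
south 48.1250, north 48.1667.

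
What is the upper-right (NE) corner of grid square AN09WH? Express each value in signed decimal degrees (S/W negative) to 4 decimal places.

49.3333, -178.0833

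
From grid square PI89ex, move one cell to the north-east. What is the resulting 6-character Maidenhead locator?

Longitude subsquare e = 4; +1 → 5 = f.
Latitude subsquare x = 23; +1 → 24, wraps to 0 = a, carry into square.
Latitude square 9; +1 → 10, wraps to 0, carry into field.
Latitude field I = 8; +1 → 9 = J.

PJ80fa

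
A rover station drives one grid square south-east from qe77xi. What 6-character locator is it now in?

Longitude subsquare x = 23; +1 → 24, wraps to 0 = a, carry into square.
Longitude square 7; +1 → 8.
Latitude subsquare i = 8; −1 → 7 = h.

QE87ah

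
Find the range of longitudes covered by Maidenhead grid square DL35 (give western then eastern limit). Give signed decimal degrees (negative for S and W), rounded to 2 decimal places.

Field D=3, L=11: +3·20° lon, +11·10° lat → SW at lon -120°, lat 20°.
Square 3, 5: +3·2° lon, +5·1° lat → SW at lon -114°, lat 25°.
Cell spans 2° lon × 1° lat.
west -114.00, east -112.00.

-114.00, -112.00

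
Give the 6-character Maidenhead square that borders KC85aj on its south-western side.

Longitude subsquare a = 0; −1 → -1, wraps to 23 = x, carry into square.
Longitude square 8; −1 → 7.
Latitude subsquare j = 9; −1 → 8 = i.

KC75xi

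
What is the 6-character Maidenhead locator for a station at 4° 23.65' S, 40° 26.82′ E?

LI05fo

Add 180° to longitude and 90° to latitude: 220.4470, 85.6058.
Field: lon ⌊220.4470/20⌋ = 11 → L; lat ⌊85.6058/10⌋ = 8 → I.
Square: lon ⌊0.4470/2⌋ = 0; lat ⌊5.6058/1⌋ = 5.
Subsquare: lon ⌊0.4470/0.0833333⌋ = 5 → f; lat ⌊0.6058/0.0416667⌋ = 14 → o.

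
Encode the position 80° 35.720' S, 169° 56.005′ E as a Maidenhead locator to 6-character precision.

Add 180° to longitude and 90° to latitude: 349.9334, 9.4047.
Field (20°×10°, letters A–R): 349.9334/20 → 17 → R, 9.4047/10 → 0 → A; chars RA.
Square (2°×1°, digits 0–9): 9.9334/2 → 4, 9.4047/1 → 9; chars 49.
Subsquare (5′×2.5′, letters a–x): 1.9334/0.0833333 → 23 → x, 0.4047/0.0416667 → 9 → j; chars xj.

RA49xj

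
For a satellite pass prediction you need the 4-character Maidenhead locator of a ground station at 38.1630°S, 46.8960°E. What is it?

LF31

Shift to the Maidenhead origin (180°W, 90°S): lon 226.90, lat 51.84.
Field: 226.90/20 → 11 → L, 51.84/10 → 5 → F; chars LF.
Square: 6.90/2 → 3, 1.84/1 → 1; chars 31.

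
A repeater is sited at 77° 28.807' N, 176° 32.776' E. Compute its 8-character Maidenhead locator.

RQ87gl55

Shift to the Maidenhead origin (180°W, 90°S): lon 356.54627, lat 167.48012.
Field: lon ⌊356.54627/20⌋ = 17 → R; lat ⌊167.48012/10⌋ = 16 → Q.
Square: lon ⌊16.54627/2⌋ = 8; lat ⌊7.48012/1⌋ = 7.
Subsquare: lon ⌊0.54627/0.0833333⌋ = 6 → g; lat ⌊0.48012/0.0416667⌋ = 11 → l.
Extended square: lon ⌊0.04627/0.00833333⌋ = 5; lat ⌊0.02178/0.00416667⌋ = 5.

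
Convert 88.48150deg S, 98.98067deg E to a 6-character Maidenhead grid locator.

NA91lm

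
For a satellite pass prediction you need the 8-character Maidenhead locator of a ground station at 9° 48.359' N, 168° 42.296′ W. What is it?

Shift to the Maidenhead origin (180°W, 90°S): lon 11.29507, lat 99.80598.
Field (20°×10°, letters A–R): lon ⌊11.29507/20⌋ = 0 → A; lat ⌊99.80598/10⌋ = 9 → J.
Square (2°×1°, digits 0–9): lon ⌊11.29507/2⌋ = 5; lat ⌊9.80598/1⌋ = 9.
Subsquare (5′×2.5′, letters a–x): lon ⌊1.29507/0.0833333⌋ = 15 → p; lat ⌊0.80598/0.0416667⌋ = 19 → t.
Extended square (30″×15″, digits 0–9): lon ⌊0.04507/0.00833333⌋ = 5; lat ⌊0.01432/0.00416667⌋ = 3.

AJ59pt53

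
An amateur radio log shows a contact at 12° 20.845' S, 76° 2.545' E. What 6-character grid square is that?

Offset from 180°W / 90°S: lon 256.0424°, lat 77.6526°.
Field (20°×10°, letters A–R): 256.0424/20 → 12 → M, 77.6526/10 → 7 → H; chars MH.
Square (2°×1°, digits 0–9): 16.0424/2 → 8, 7.6526/1 → 7; chars 87.
Subsquare (5′×2.5′, letters a–x): 0.0424/0.0833333 → 0 → a, 0.6526/0.0416667 → 15 → p; chars ap.

MH87ap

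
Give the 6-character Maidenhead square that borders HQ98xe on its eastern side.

Longitude subsquare x = 23; +1 → 24, wraps to 0 = a, carry into square.
Longitude square 9; +1 → 10, wraps to 0, carry into field.
Longitude field H = 7; +1 → 8 = I.
The latitude characters are unchanged.

IQ08ae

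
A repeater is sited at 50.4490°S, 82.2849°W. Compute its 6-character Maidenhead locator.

Shift to the Maidenhead origin (180°W, 90°S): lon 97.7151, lat 39.5510.
Field: 97.7151/20 → 4 → E, 39.5510/10 → 3 → D; chars ED.
Square: 17.7151/2 → 8, 9.5510/1 → 9; chars 89.
Subsquare: 1.7151/0.0833333 → 20 → u, 0.5510/0.0416667 → 13 → n; chars un.

ED89un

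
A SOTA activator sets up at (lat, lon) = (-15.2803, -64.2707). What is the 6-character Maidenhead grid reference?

FH74ur

Add 180° to longitude and 90° to latitude: 115.7293, 74.7197.
Field: 115.7293/20 → 5 → F, 74.7197/10 → 7 → H; chars FH.
Square: 15.7293/2 → 7, 4.7197/1 → 4; chars 74.
Subsquare: 1.7293/0.0833333 → 20 → u, 0.7197/0.0416667 → 17 → r; chars ur.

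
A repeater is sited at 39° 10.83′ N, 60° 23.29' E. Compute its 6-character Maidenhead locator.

MM09ee

Shift to the Maidenhead origin (180°W, 90°S): lon 240.3882, lat 129.1805.
Field: 240.3882/20 → 12 → M, 129.1805/10 → 12 → M; chars MM.
Square: 0.3882/2 → 0, 9.1805/1 → 9; chars 09.
Subsquare: 0.3882/0.0833333 → 4 → e, 0.1805/0.0416667 → 4 → e; chars ee.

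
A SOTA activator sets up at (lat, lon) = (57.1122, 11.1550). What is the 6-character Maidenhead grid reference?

Shift to the Maidenhead origin (180°W, 90°S): lon 191.1550, lat 147.1122.
Field: 191.1550/20 → 9 → J, 147.1122/10 → 14 → O; chars JO.
Square: 11.1550/2 → 5, 7.1122/1 → 7; chars 57.
Subsquare: 1.1550/0.0833333 → 13 → n, 0.1122/0.0416667 → 2 → c; chars nc.

JO57nc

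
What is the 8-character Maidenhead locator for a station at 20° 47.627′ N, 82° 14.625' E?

Shift to the Maidenhead origin (180°W, 90°S): lon 262.24375, lat 110.79378.
Field: 262.24375/20 → 13 → N, 110.79378/10 → 11 → L; chars NL.
Square: 2.24375/2 → 1, 0.79378/1 → 0; chars 10.
Subsquare: 0.24375/0.0833333 → 2 → c, 0.79378/0.0416667 → 19 → t; chars ct.
Extended square: 0.07708/0.00833333 → 9, 0.00212/0.00416667 → 0; chars 90.

NL10ct90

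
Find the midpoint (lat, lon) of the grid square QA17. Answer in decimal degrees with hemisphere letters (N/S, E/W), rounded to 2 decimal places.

Field Q=16, A=0: +16·20° lon, +0·10° lat → SW at lon 140°, lat -90°.
Square 1, 7: +1·2° lon, +7·1° lat → SW at lon 142°, lat -83°.
Cell spans 2° lon × 1° lat. Centre is SW corner plus half of each.
latitude 82.50° S, longitude 143.00° E.

82.50° S, 143.00° E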